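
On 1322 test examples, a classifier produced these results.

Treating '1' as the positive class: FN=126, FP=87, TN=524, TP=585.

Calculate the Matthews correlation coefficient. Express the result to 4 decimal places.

0.6785

MCC = (TP·TN − FP·FN) / √((TP+FP)(TP+FN)(TN+FP)(TN+FN))
Numerator = 585·524 − 87·126 = 295578
Denominator = √(672·711·611·650) = √189755092800 = 435608.8759
MCC = 295578 / 435608.8759 = 0.6785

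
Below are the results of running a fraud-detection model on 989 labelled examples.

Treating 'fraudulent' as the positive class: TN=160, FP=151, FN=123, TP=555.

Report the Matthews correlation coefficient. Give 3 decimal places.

0.342

MCC = (TP·TN − FP·FN) / √((TP+FP)(TP+FN)(TN+FP)(TN+FN))
Numerator = 555·160 − 151·123 = 70227
Denominator = √(706·678·311·283) = √42129006684 = 205253.5181
MCC = 70227 / 205253.5181 = 0.342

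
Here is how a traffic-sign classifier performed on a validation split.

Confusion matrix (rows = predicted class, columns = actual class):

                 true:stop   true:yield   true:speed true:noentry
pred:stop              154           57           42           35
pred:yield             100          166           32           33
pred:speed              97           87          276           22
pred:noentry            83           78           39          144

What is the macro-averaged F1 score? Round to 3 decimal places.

Per-class F1 score (2·TP/(2·TP+FP+FN)):
  stop: TP=154, FP=57+42+35=134, FN=100+97+83=280 → 308/722 = 0.4266
  yield: TP=166, FP=100+32+33=165, FN=57+87+78=222 → 332/719 = 0.4618
  speed: TP=276, FP=97+87+22=206, FN=42+32+39=113 → 552/871 = 0.6338
  noentry: TP=144, FP=83+78+39=200, FN=35+33+22=90 → 288/578 = 0.4983
Macro-F1 score = mean = (0.4266 + 0.4618 + 0.6338 + 0.4983) / 4 = 0.505

0.505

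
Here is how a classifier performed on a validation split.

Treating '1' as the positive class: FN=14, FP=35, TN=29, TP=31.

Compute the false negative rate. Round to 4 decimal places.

FNR = FN/(FN+TP) = 14/(14+31) = 0.3111

0.3111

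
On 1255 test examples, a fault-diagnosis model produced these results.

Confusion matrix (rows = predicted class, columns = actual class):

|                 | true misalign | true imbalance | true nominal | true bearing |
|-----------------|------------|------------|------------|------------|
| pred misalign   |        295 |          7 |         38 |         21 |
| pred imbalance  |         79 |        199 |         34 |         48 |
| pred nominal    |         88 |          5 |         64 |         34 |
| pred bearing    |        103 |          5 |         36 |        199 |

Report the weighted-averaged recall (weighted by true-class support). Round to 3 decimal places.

0.603

Per-class recall (TP/(TP+FN)):
  misalign: TP=295, FN=79+88+103=270 → 295/565 = 0.5221
  imbalance: TP=199, FN=7+5+5=17 → 199/216 = 0.9213
  nominal: TP=64, FN=38+34+36=108 → 64/172 = 0.3721
  bearing: TP=199, FN=21+48+34=103 → 199/302 = 0.6589
Weighted-recall = Σ (supportᵢ/N)·recallᵢ with N=1255: (565/1255)·0.5221 + (216/1255)·0.9213 + (172/1255)·0.3721 + (302/1255)·0.6589 = 0.603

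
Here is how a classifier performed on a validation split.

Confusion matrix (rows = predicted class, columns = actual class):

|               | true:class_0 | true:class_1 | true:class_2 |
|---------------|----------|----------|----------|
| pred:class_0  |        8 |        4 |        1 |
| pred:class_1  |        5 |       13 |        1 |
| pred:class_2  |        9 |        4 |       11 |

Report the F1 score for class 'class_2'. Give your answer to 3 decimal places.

Treat 'class_2' as positive and all other classes as negative.
F1 score = 2·TP/(2·TP+FP+FN).
class_2: TP=11, FP=9+4=13, FN=1+1=2 → 22/37 = 0.5946

0.595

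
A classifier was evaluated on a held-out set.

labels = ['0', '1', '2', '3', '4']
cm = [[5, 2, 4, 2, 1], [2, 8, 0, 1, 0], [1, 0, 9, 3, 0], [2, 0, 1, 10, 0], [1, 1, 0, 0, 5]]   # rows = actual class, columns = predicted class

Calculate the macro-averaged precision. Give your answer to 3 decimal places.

Per-class precision (TP/(TP+FP)):
  0: TP=5, FP=2+1+2+1=6 → 5/11 = 0.4545
  1: TP=8, FP=2+0+0+1=3 → 8/11 = 0.7273
  2: TP=9, FP=4+0+1+0=5 → 9/14 = 0.6429
  3: TP=10, FP=2+1+3+0=6 → 10/16 = 0.6250
  4: TP=5, FP=1+0+0+0=1 → 5/6 = 0.8333
Macro-precision = mean = (0.4545 + 0.7273 + 0.6429 + 0.6250 + 0.8333) / 5 = 0.657

0.657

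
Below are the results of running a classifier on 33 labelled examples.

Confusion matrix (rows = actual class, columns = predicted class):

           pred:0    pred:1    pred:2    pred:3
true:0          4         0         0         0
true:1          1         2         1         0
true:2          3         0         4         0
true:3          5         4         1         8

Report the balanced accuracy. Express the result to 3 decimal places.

0.629

Balanced accuracy = mean of per-class recall.
  0: recall = 4/4 = 1.0000
  1: recall = 2/4 = 0.5000
  2: recall = 4/7 = 0.5714
  3: recall = 8/18 = 0.4444
Mean = (1.0000 + 0.5000 + 0.5714 + 0.4444) / 4 = 0.629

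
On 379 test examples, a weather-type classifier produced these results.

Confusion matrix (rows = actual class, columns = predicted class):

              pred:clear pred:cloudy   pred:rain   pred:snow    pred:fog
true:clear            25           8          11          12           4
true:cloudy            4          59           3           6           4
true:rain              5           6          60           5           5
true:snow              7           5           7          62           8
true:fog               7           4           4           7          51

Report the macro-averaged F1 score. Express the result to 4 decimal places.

Per-class F1 score (2·TP/(2·TP+FP+FN)):
  clear: TP=25, FP=4+5+7+7=23, FN=8+11+12+4=35 → 50/108 = 0.46296
  cloudy: TP=59, FP=8+6+5+4=23, FN=4+3+6+4=17 → 118/158 = 0.74684
  rain: TP=60, FP=11+3+7+4=25, FN=5+6+5+5=21 → 120/166 = 0.72289
  snow: TP=62, FP=12+6+5+7=30, FN=7+5+7+8=27 → 124/181 = 0.68508
  fog: TP=51, FP=4+4+5+8=21, FN=7+4+4+7=22 → 102/145 = 0.70345
Macro-F1 score = mean = (0.46296 + 0.74684 + 0.72289 + 0.68508 + 0.70345) / 5 = 0.6642

0.6642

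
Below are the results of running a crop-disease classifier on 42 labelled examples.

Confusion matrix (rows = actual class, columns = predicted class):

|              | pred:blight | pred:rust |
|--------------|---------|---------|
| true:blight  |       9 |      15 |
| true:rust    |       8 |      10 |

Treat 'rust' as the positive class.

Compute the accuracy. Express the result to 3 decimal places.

0.452

Accuracy = (TP+TN)/N = (10+9)/42 = 0.452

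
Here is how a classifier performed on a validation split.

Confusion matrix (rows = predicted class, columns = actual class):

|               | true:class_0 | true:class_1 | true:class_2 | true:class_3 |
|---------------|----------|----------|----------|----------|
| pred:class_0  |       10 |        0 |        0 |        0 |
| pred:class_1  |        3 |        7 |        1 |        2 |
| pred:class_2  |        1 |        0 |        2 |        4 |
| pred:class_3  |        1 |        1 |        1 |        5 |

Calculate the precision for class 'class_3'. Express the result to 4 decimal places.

Take TP from the diagonal, FP from the rest of the 'class_3' prediction marginal, FN from the rest of the 'class_3' actual marginal.
precision = TP/(TP+FP).
class_3: TP=5, FP=1+1+1=3 → 5/8 = 0.62500

0.6250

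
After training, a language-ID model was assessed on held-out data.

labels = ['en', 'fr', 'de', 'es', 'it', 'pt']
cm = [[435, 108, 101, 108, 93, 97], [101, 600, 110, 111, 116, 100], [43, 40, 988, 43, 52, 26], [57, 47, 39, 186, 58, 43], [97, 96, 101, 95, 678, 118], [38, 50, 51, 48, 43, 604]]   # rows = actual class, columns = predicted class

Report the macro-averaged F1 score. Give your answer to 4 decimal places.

Per-class F1 score (2·TP/(2·TP+FP+FN)):
  en: TP=435, FP=101+43+57+97+38=336, FN=108+101+108+93+97=507 → 870/1713 = 0.50788
  fr: TP=600, FP=108+40+47+96+50=341, FN=101+110+111+116+100=538 → 1200/2079 = 0.57720
  de: TP=988, FP=101+110+39+101+51=402, FN=43+40+43+52+26=204 → 1976/2582 = 0.76530
  es: TP=186, FP=108+111+43+95+48=405, FN=57+47+39+58+43=244 → 372/1021 = 0.36435
  it: TP=678, FP=93+116+52+58+43=362, FN=97+96+101+95+118=507 → 1356/2225 = 0.60944
  pt: TP=604, FP=97+100+26+43+118=384, FN=38+50+51+48+43=230 → 1208/1822 = 0.66301
Macro-F1 score = mean = (0.50788 + 0.57720 + 0.76530 + 0.36435 + 0.60944 + 0.66301) / 6 = 0.5812

0.5812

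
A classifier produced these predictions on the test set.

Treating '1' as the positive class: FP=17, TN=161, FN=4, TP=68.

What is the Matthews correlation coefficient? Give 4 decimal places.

0.8115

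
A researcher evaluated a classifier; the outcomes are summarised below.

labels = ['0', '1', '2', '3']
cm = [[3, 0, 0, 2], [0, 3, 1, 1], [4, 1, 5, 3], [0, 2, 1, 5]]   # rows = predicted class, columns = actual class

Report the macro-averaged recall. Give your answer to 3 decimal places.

0.524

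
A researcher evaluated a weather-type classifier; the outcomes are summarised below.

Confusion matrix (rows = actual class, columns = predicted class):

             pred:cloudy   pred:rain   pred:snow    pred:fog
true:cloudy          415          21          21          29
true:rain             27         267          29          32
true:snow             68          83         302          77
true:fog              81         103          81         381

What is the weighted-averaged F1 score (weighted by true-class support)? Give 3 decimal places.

Per-class F1 score (2·TP/(2·TP+FP+FN)):
  cloudy: TP=415, FP=27+68+81=176, FN=21+21+29=71 → 830/1077 = 0.7707
  rain: TP=267, FP=21+83+103=207, FN=27+29+32=88 → 534/829 = 0.6441
  snow: TP=302, FP=21+29+81=131, FN=68+83+77=228 → 604/963 = 0.6272
  fog: TP=381, FP=29+32+77=138, FN=81+103+81=265 → 762/1165 = 0.6541
Weighted-F1 score = Σ (supportᵢ/N)·F1 scoreᵢ with N=2017: (486/2017)·0.7707 + (355/2017)·0.6441 + (530/2017)·0.6272 + (646/2017)·0.6541 = 0.673

0.673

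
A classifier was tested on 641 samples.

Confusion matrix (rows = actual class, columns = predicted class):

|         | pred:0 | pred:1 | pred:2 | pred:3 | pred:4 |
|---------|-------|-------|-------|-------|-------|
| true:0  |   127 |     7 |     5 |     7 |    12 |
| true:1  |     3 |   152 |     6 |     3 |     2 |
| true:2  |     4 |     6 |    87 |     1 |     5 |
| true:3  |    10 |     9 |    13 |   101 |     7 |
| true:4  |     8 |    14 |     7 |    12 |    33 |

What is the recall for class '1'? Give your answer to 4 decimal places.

One-vs-rest for '1': TP = diagonal; FP = other classes predicted '1'; FN = '1' predicted as other.
recall = TP/(TP+FN).
1: TP=152, FN=3+6+3+2=14 → 152/166 = 0.91566

0.9157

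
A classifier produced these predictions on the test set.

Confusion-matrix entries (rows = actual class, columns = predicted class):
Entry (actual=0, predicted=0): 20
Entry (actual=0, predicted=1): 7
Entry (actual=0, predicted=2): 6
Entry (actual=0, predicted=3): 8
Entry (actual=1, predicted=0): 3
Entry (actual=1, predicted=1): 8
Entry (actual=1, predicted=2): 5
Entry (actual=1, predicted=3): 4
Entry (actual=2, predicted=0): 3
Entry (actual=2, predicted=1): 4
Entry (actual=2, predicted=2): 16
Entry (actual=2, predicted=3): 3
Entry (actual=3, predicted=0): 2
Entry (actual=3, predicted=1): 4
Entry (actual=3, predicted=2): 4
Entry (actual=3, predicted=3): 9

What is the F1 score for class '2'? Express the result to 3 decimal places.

Treat '2' as positive and all other classes as negative.
F1 score = 2·TP/(2·TP+FP+FN).
2: TP=16, FP=6+5+4=15, FN=3+4+3=10 → 32/57 = 0.5614

0.561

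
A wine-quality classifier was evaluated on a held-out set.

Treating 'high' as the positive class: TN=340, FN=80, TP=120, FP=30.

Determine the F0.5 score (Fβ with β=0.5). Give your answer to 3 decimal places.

0.750

Fβ = (1+β²)·TP / ((1+β²)·TP + β²·FN + FP), with β²=1/4
= 1.25·120 / (1.25·120 + 0.25·80 + 30) = 0.750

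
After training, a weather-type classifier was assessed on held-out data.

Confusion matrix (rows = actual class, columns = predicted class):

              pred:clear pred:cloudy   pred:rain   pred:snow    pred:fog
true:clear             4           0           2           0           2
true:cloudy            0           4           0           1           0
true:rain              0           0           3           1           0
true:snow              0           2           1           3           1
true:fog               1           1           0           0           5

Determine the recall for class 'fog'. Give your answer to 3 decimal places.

recall = TP/(TP+FN).
fog: TP=5, FN=1+1+0+0=2 → 5/7 = 0.7143

0.714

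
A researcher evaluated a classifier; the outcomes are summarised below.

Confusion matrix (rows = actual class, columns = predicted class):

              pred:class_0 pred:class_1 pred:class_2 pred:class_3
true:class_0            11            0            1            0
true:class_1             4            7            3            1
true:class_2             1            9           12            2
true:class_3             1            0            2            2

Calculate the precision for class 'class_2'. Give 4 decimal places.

0.6667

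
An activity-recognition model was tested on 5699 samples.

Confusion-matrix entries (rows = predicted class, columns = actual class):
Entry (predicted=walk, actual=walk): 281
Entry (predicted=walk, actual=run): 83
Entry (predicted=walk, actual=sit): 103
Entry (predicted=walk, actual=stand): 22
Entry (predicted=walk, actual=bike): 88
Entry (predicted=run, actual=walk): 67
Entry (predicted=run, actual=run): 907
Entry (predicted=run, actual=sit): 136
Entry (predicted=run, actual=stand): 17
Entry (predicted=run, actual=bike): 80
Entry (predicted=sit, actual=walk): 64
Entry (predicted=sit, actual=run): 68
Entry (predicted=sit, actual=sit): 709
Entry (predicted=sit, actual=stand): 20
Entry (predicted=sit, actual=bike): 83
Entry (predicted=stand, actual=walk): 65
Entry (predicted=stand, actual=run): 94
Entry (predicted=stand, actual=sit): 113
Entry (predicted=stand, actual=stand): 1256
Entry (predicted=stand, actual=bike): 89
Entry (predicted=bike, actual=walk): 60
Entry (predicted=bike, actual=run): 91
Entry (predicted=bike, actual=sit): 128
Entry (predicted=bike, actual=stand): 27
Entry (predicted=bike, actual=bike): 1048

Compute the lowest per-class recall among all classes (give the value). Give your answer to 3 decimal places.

0.523

Per-class recall (TP/(TP+FN)):
  walk: TP=281, FN=67+64+65+60=256 → 281/537 = 0.5233
  run: TP=907, FN=83+68+94+91=336 → 907/1243 = 0.7297
  sit: TP=709, FN=103+136+113+128=480 → 709/1189 = 0.5963
  stand: TP=1256, FN=22+17+20+27=86 → 1256/1342 = 0.9359
  bike: TP=1048, FN=88+80+83+89=340 → 1048/1388 = 0.7550
Lowest is class 'walk' with recall = 0.523.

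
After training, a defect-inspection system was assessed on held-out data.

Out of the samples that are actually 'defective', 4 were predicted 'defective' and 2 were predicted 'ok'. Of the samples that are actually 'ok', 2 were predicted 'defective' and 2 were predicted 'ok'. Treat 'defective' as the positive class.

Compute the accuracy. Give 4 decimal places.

Accuracy = (TP+TN)/N = (4+2)/10 = 0.6000

0.6000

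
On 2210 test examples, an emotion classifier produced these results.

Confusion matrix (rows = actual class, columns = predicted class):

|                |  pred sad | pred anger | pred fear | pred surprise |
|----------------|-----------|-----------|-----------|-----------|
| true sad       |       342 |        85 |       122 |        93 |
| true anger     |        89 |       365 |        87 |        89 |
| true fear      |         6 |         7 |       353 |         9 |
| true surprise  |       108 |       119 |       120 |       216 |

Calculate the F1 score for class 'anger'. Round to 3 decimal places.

Take TP from the diagonal, FP from the rest of the 'anger' prediction marginal, FN from the rest of the 'anger' actual marginal.
F1 score = 2·TP/(2·TP+FP+FN).
anger: TP=365, FP=85+7+119=211, FN=89+87+89=265 → 730/1206 = 0.6053

0.605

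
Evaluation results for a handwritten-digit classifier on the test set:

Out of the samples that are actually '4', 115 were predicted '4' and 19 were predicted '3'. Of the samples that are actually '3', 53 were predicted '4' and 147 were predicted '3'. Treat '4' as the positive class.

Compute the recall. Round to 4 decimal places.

Recall = TP/(TP+FN) = 115/(115+19) = 115/134 = 0.8582

0.8582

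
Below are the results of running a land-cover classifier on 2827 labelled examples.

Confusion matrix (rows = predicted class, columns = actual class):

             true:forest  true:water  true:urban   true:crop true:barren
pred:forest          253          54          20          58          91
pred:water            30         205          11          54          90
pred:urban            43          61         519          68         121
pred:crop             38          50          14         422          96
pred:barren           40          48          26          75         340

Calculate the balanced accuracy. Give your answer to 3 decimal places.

Balanced accuracy = mean of per-class recall.
  forest: recall = 253/404 = 0.6262
  water: recall = 205/418 = 0.4904
  urban: recall = 519/590 = 0.8797
  crop: recall = 422/677 = 0.6233
  barren: recall = 340/738 = 0.4607
Mean = (0.6262 + 0.4904 + 0.8797 + 0.6233 + 0.4607) / 5 = 0.616

0.616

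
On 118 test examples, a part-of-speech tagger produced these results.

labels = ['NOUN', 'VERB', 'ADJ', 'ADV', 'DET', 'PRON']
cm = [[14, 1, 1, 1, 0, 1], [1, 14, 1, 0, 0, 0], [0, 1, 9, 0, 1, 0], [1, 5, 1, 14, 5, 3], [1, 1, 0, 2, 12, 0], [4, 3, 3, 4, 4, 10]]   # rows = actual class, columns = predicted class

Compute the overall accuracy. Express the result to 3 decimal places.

Accuracy = trace / total = (14+14+9+14+12+10=73) / 118 = 73/118 = 0.619

0.619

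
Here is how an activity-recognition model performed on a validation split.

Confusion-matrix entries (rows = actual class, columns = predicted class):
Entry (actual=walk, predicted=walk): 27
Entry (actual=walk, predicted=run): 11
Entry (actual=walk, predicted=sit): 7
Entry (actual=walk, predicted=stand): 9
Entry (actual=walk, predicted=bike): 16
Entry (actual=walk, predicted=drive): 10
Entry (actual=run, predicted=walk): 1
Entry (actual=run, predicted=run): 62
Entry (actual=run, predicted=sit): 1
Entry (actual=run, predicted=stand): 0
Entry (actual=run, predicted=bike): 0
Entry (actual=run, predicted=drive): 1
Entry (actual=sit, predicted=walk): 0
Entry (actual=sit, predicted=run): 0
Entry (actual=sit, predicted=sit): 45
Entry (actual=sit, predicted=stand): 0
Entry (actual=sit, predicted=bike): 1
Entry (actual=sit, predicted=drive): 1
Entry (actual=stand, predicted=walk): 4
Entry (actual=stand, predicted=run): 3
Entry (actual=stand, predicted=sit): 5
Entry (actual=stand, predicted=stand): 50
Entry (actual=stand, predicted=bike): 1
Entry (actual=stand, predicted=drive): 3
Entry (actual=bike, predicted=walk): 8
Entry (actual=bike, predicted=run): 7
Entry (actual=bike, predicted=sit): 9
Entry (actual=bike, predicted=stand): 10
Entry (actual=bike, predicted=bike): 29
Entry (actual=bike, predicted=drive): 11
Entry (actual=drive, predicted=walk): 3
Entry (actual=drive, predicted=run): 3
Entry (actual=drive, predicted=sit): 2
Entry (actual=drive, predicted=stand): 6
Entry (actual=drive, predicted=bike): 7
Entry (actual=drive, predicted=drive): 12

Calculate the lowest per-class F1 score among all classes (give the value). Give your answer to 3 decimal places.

0.338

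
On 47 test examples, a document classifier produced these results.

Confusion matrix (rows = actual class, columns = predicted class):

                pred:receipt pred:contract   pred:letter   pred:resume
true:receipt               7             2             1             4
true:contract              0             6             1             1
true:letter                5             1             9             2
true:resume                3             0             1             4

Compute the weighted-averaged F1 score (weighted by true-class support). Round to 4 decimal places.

0.5601

Per-class F1 score (2·TP/(2·TP+FP+FN)):
  receipt: TP=7, FP=0+5+3=8, FN=2+1+4=7 → 14/29 = 0.48276
  contract: TP=6, FP=2+1+0=3, FN=0+1+1=2 → 12/17 = 0.70588
  letter: TP=9, FP=1+1+1=3, FN=5+1+2=8 → 18/29 = 0.62069
  resume: TP=4, FP=4+1+2=7, FN=3+0+1=4 → 8/19 = 0.42105
Weighted-F1 score = Σ (supportᵢ/N)·F1 scoreᵢ with N=47: (14/47)·0.48276 + (8/47)·0.70588 + (17/47)·0.62069 + (8/47)·0.42105 = 0.5601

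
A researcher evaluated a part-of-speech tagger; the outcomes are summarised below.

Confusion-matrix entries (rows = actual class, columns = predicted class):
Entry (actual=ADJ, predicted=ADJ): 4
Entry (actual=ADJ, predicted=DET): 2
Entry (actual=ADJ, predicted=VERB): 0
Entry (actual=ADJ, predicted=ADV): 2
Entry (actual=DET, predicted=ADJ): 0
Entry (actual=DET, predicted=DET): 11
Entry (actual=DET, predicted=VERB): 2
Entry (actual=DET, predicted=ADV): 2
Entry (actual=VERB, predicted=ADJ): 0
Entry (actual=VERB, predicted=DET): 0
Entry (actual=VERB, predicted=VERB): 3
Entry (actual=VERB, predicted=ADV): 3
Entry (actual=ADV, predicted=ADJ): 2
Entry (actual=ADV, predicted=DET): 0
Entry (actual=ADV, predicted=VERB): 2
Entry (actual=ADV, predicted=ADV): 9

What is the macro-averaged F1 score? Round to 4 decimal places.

Per-class F1 score (2·TP/(2·TP+FP+FN)):
  ADJ: TP=4, FP=0+0+2=2, FN=2+0+2=4 → 8/14 = 0.57143
  DET: TP=11, FP=2+0+0=2, FN=0+2+2=4 → 22/28 = 0.78571
  VERB: TP=3, FP=0+2+2=4, FN=0+0+3=3 → 6/13 = 0.46154
  ADV: TP=9, FP=2+2+3=7, FN=2+0+2=4 → 18/29 = 0.62069
Macro-F1 score = mean = (0.57143 + 0.78571 + 0.46154 + 0.62069) / 4 = 0.6098

0.6098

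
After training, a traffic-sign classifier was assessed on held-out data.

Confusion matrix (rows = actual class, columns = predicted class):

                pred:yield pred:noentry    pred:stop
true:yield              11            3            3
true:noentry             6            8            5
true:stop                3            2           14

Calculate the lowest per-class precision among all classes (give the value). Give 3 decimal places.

0.550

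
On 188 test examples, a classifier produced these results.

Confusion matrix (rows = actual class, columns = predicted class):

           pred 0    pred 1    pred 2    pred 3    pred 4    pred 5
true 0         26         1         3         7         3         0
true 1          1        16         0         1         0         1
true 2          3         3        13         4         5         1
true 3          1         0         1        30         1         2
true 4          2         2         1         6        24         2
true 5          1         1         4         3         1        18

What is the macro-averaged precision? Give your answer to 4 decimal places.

0.6826

Per-class precision (TP/(TP+FP)):
  0: TP=26, FP=1+3+1+2+1=8 → 26/34 = 0.76471
  1: TP=16, FP=1+3+0+2+1=7 → 16/23 = 0.69565
  2: TP=13, FP=3+0+1+1+4=9 → 13/22 = 0.59091
  3: TP=30, FP=7+1+4+6+3=21 → 30/51 = 0.58824
  4: TP=24, FP=3+0+5+1+1=10 → 24/34 = 0.70588
  5: TP=18, FP=0+1+1+2+2=6 → 18/24 = 0.75000
Macro-precision = mean = (0.76471 + 0.69565 + 0.59091 + 0.58824 + 0.70588 + 0.75000) / 6 = 0.6826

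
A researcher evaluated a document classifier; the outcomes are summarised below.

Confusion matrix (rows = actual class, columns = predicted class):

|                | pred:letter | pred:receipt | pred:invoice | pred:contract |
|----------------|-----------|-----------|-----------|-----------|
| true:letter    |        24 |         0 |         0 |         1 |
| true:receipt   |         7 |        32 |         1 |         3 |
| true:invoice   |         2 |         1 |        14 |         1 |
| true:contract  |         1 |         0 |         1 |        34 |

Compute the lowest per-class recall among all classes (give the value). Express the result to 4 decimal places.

0.7442

Per-class recall (TP/(TP+FN)):
  letter: TP=24, FN=0+0+1=1 → 24/25 = 0.96000
  receipt: TP=32, FN=7+1+3=11 → 32/43 = 0.74419
  invoice: TP=14, FN=2+1+1=4 → 14/18 = 0.77778
  contract: TP=34, FN=1+0+1=2 → 34/36 = 0.94444
Lowest is class 'receipt' with recall = 0.7442.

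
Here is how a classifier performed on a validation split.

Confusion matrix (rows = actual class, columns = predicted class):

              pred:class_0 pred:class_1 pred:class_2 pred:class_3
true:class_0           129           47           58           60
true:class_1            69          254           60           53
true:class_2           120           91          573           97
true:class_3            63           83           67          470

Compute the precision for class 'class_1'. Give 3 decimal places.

One-vs-rest for 'class_1': TP = diagonal; FP = other classes predicted 'class_1'; FN = 'class_1' predicted as other.
precision = TP/(TP+FP).
class_1: TP=254, FP=47+91+83=221 → 254/475 = 0.5347

0.535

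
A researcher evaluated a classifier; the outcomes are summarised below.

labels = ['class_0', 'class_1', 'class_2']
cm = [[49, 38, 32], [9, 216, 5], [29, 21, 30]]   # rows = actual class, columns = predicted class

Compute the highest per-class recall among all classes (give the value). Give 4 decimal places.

0.9391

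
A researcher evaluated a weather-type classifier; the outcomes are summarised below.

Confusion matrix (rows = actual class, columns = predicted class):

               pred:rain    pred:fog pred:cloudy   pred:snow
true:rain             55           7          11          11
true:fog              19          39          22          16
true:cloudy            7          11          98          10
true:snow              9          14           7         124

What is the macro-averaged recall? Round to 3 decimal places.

0.661

Per-class recall (TP/(TP+FN)):
  rain: TP=55, FN=7+11+11=29 → 55/84 = 0.6548
  fog: TP=39, FN=19+22+16=57 → 39/96 = 0.4063
  cloudy: TP=98, FN=7+11+10=28 → 98/126 = 0.7778
  snow: TP=124, FN=9+14+7=30 → 124/154 = 0.8052
Macro-recall = mean = (0.6548 + 0.4063 + 0.7778 + 0.8052) / 4 = 0.661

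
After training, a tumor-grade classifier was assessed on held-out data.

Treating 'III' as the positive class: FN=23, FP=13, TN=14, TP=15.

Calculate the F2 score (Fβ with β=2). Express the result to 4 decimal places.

Fβ = (1+β²)·TP / ((1+β²)·TP + β²·FN + FP), with β²=4
= 5·15 / (5·15 + 4·23 + 13) = 0.4167

0.4167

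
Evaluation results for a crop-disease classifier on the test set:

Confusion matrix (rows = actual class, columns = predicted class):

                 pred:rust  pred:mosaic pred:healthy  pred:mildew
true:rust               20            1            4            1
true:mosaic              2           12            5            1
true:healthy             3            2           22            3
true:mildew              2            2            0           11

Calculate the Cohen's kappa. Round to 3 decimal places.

0.610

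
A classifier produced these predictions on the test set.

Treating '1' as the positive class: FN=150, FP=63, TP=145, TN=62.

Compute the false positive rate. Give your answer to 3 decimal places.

FPR = FP/(FP+TN) = 63/(63+62) = 0.504

0.504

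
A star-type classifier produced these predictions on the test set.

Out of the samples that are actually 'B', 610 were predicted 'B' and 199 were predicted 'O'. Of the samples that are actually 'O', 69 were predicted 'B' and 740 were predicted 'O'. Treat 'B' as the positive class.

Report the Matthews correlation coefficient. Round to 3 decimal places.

MCC = (TP·TN − FP·FN) / √((TP+FP)(TP+FN)(TN+FP)(TN+FN))
Numerator = 610·740 − 69·199 = 437669
Denominator = √(679·809·809·939) = √417284650461 = 645975.7352
MCC = 437669 / 645975.7352 = 0.678

0.678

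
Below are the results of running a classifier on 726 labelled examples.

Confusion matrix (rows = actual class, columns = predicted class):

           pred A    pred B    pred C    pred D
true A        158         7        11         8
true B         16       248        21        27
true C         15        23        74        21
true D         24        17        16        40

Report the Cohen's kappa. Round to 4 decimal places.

Observed agreement pₒ = trace/N = 520/726 = 0.71625
Expected agreement pₑ = Σ (rowᵢ·colᵢ)/N² = (184·213 + 312·295 + 133·122 + 97·96)/726² = 0.29743
κ = (pₒ − pₑ)/(1 − pₑ) = (0.71625 − 0.29743)/(1 − 0.29743) = 0.5961

0.5961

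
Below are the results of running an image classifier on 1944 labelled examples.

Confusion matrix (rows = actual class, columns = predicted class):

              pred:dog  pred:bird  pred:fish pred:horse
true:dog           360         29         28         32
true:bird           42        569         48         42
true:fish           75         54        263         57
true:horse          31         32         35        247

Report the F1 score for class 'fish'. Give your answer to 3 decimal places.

Treat 'fish' as positive and all other classes as negative.
F1 score = 2·TP/(2·TP+FP+FN).
fish: TP=263, FP=28+48+35=111, FN=75+54+57=186 → 526/823 = 0.6391

0.639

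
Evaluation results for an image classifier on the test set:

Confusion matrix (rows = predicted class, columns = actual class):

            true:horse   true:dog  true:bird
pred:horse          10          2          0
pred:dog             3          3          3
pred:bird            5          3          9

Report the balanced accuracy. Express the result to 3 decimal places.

Balanced accuracy = mean of per-class recall.
  horse: recall = 10/18 = 0.5556
  dog: recall = 3/8 = 0.3750
  bird: recall = 9/12 = 0.7500
Mean = (0.5556 + 0.3750 + 0.7500) / 3 = 0.560

0.560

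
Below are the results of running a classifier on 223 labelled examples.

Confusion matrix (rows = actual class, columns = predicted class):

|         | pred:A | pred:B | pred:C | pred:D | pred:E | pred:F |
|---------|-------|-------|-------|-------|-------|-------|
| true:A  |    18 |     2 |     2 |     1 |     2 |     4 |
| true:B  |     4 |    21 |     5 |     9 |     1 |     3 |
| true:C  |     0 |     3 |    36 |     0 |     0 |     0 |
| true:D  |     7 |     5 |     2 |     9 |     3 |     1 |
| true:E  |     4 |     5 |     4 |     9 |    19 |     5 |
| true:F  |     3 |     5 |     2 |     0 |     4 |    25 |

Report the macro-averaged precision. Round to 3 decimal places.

0.559

Per-class precision (TP/(TP+FP)):
  A: TP=18, FP=4+0+7+4+3=18 → 18/36 = 0.5000
  B: TP=21, FP=2+3+5+5+5=20 → 21/41 = 0.5122
  C: TP=36, FP=2+5+2+4+2=15 → 36/51 = 0.7059
  D: TP=9, FP=1+9+0+9+0=19 → 9/28 = 0.3214
  E: TP=19, FP=2+1+0+3+4=10 → 19/29 = 0.6552
  F: TP=25, FP=4+3+0+1+5=13 → 25/38 = 0.6579
Macro-precision = mean = (0.5000 + 0.5122 + 0.7059 + 0.3214 + 0.6552 + 0.6579) / 6 = 0.559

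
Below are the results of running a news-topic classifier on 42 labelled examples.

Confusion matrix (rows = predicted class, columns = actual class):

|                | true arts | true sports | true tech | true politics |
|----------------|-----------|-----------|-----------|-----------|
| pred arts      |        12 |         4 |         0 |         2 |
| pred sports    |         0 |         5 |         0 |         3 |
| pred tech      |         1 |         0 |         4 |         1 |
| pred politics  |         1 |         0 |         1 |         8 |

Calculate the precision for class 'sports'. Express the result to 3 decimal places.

0.625

precision = TP/(TP+FP).
sports: TP=5, FP=0+0+3=3 → 5/8 = 0.6250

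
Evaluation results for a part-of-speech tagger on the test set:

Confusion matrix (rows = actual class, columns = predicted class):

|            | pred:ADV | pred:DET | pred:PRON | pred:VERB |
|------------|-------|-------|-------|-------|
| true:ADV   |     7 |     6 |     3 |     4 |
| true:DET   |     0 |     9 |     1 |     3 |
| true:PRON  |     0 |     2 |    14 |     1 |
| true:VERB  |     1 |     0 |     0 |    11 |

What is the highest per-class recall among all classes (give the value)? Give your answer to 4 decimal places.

Per-class recall (TP/(TP+FN)):
  ADV: TP=7, FN=6+3+4=13 → 7/20 = 0.35000
  DET: TP=9, FN=0+1+3=4 → 9/13 = 0.69231
  PRON: TP=14, FN=0+2+1=3 → 14/17 = 0.82353
  VERB: TP=11, FN=1+0+0=1 → 11/12 = 0.91667
Highest is class 'VERB' with recall = 0.9167.

0.9167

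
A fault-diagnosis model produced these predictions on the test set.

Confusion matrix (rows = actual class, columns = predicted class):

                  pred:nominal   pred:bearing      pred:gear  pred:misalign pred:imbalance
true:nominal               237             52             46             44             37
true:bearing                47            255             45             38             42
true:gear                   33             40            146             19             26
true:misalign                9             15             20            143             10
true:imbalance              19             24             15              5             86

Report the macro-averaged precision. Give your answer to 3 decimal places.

0.577

Per-class precision (TP/(TP+FP)):
  nominal: TP=237, FP=47+33+9+19=108 → 237/345 = 0.6870
  bearing: TP=255, FP=52+40+15+24=131 → 255/386 = 0.6606
  gear: TP=146, FP=46+45+20+15=126 → 146/272 = 0.5368
  misalign: TP=143, FP=44+38+19+5=106 → 143/249 = 0.5743
  imbalance: TP=86, FP=37+42+26+10=115 → 86/201 = 0.4279
Macro-precision = mean = (0.6870 + 0.6606 + 0.5368 + 0.5743 + 0.4279) / 5 = 0.577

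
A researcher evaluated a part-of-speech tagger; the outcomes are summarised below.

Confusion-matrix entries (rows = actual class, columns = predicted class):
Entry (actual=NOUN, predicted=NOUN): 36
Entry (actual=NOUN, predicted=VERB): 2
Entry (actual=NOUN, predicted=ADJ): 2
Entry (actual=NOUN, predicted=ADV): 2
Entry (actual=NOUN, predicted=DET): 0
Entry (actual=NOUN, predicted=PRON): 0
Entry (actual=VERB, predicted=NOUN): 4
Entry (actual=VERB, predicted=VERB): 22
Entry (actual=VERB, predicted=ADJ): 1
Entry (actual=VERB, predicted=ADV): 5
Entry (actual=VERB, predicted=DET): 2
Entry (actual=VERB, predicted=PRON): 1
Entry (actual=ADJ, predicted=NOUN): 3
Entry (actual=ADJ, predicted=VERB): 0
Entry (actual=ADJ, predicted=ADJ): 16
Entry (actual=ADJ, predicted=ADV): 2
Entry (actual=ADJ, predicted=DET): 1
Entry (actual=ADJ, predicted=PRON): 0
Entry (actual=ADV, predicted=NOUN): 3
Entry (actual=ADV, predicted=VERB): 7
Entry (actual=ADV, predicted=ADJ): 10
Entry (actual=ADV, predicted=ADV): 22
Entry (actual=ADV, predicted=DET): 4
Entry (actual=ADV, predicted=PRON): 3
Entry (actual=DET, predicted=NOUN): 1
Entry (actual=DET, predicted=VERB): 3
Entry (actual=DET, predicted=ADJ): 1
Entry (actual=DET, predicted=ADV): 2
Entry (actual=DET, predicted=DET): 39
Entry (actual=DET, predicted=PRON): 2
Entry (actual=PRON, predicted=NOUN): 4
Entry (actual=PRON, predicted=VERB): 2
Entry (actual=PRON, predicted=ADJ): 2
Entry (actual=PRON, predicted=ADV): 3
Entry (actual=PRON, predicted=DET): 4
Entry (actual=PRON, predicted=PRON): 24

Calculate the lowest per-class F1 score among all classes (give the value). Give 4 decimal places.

0.5176

Per-class F1 score (2·TP/(2·TP+FP+FN)):
  NOUN: TP=36, FP=4+3+3+1+4=15, FN=2+2+2+0+0=6 → 72/93 = 0.77419
  VERB: TP=22, FP=2+0+7+3+2=14, FN=4+1+5+2+1=13 → 44/71 = 0.61972
  ADJ: TP=16, FP=2+1+10+1+2=16, FN=3+0+2+1+0=6 → 32/54 = 0.59259
  ADV: TP=22, FP=2+5+2+2+3=14, FN=3+7+10+4+3=27 → 44/85 = 0.51765
  DET: TP=39, FP=0+2+1+4+4=11, FN=1+3+1+2+2=9 → 78/98 = 0.79592
  PRON: TP=24, FP=0+1+0+3+2=6, FN=4+2+2+3+4=15 → 48/69 = 0.69565
Lowest is class 'ADV' with F1 score = 0.5176.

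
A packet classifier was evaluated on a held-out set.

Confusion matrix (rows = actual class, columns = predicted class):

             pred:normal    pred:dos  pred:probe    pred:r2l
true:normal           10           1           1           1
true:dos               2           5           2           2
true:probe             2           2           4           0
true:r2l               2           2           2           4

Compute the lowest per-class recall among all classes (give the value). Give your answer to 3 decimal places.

0.400

Per-class recall (TP/(TP+FN)):
  normal: TP=10, FN=1+1+1=3 → 10/13 = 0.7692
  dos: TP=5, FN=2+2+2=6 → 5/11 = 0.4545
  probe: TP=4, FN=2+2+0=4 → 4/8 = 0.5000
  r2l: TP=4, FN=2+2+2=6 → 4/10 = 0.4000
Lowest is class 'r2l' with recall = 0.400.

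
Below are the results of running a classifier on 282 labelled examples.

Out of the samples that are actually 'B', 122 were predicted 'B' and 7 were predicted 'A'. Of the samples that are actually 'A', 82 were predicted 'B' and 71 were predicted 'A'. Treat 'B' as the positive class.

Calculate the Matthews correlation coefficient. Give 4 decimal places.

0.4564

MCC = (TP·TN − FP·FN) / √((TP+FP)(TP+FN)(TN+FP)(TN+FN))
Numerator = 122·71 − 82·7 = 8088
Denominator = √(204·129·153·78) = √314055144 = 17721.6011
MCC = 8088 / 17721.6011 = 0.4564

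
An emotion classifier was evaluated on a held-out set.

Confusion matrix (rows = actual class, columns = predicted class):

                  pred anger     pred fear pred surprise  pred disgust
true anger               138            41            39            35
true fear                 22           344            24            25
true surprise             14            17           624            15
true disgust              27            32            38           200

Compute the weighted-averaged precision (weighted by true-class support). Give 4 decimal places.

0.7922

Per-class precision (TP/(TP+FP)):
  anger: TP=138, FP=22+14+27=63 → 138/201 = 0.68657
  fear: TP=344, FP=41+17+32=90 → 344/434 = 0.79263
  surprise: TP=624, FP=39+24+38=101 → 624/725 = 0.86069
  disgust: TP=200, FP=35+25+15=75 → 200/275 = 0.72727
Weighted-precision = Σ (supportᵢ/N)·precisionᵢ with N=1635: (253/1635)·0.68657 + (415/1635)·0.79263 + (670/1635)·0.86069 + (297/1635)·0.72727 = 0.7922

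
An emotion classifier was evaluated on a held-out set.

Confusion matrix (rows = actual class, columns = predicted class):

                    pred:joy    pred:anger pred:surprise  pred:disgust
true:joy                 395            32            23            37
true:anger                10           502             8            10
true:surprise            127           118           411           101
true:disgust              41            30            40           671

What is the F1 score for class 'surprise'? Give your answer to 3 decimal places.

0.663

One-vs-rest for 'surprise': TP = diagonal; FP = other classes predicted 'surprise'; FN = 'surprise' predicted as other.
F1 score = 2·TP/(2·TP+FP+FN).
surprise: TP=411, FP=23+8+40=71, FN=127+118+101=346 → 822/1239 = 0.6634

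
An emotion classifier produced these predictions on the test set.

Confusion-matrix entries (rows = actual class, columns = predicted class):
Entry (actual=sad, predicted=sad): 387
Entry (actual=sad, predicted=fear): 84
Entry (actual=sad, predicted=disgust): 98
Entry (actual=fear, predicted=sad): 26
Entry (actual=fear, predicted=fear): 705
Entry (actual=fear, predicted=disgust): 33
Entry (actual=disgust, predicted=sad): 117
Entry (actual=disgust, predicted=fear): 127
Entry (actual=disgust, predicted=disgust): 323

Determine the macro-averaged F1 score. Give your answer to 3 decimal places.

Per-class F1 score (2·TP/(2·TP+FP+FN)):
  sad: TP=387, FP=26+117=143, FN=84+98=182 → 774/1099 = 0.7043
  fear: TP=705, FP=84+127=211, FN=26+33=59 → 1410/1680 = 0.8393
  disgust: TP=323, FP=98+33=131, FN=117+127=244 → 646/1021 = 0.6327
Macro-F1 score = mean = (0.7043 + 0.8393 + 0.6327) / 3 = 0.725

0.725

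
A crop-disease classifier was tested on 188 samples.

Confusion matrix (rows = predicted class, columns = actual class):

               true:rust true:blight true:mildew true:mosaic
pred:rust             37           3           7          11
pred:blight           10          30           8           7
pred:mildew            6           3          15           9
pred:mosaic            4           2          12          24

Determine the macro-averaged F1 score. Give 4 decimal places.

Per-class F1 score (2·TP/(2·TP+FP+FN)):
  rust: TP=37, FP=3+7+11=21, FN=10+6+4=20 → 74/115 = 0.64348
  blight: TP=30, FP=10+8+7=25, FN=3+3+2=8 → 60/93 = 0.64516
  mildew: TP=15, FP=6+3+9=18, FN=7+8+12=27 → 30/75 = 0.40000
  mosaic: TP=24, FP=4+2+12=18, FN=11+7+9=27 → 48/93 = 0.51613
Macro-F1 score = mean = (0.64348 + 0.64516 + 0.40000 + 0.51613) / 4 = 0.5512

0.5512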